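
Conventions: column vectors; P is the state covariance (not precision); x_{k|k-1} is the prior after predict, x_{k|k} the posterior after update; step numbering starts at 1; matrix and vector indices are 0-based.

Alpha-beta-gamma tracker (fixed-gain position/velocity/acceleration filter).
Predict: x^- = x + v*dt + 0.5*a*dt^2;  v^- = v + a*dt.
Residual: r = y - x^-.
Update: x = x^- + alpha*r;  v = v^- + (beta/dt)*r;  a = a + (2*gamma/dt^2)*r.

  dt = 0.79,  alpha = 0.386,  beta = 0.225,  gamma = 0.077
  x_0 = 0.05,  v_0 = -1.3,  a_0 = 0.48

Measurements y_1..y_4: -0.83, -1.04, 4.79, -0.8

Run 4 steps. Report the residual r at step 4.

step 1: x_pred=-0.8272  r=-0.0028  x^+=-0.8283  v^+=-0.9216  a^+=0.4793
step 2: x_pred=-1.4068  r=0.3668  x^+=-1.2652  v^+=-0.4385  a^+=0.5698
step 3: x_pred=-1.4338  r=6.2238  x^+=0.9686  v^+=1.7843  a^+=2.1056
step 4: x_pred=3.0352  r=-3.8352  x^+=1.5548  v^+=2.3554  a^+=1.1592

resid = -3.8352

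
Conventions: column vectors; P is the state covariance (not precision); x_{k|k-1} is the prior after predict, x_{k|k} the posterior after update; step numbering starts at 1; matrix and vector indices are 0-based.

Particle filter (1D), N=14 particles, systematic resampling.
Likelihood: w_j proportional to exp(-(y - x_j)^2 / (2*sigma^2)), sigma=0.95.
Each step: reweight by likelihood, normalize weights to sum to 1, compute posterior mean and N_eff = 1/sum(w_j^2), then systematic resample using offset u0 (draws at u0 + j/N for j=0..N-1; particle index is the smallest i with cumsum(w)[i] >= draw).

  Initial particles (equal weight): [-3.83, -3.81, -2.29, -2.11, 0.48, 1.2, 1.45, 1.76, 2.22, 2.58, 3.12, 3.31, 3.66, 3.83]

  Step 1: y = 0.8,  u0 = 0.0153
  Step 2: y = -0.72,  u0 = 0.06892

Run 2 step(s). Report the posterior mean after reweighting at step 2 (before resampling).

step 1: w=[0.0000, 0.0000, 0.0013, 0.0024, 0.2445, 0.2369, 0.2048, 0.1553, 0.0847, 0.0447, 0.0131, 0.0079, 0.0028, 0.0016]  mean=1.3507  Neff=5.2251  idx=[4, 4, 4, 4, 5, 5, 5, 6, 6, 6, 7, 7, 8, 9]
step 2: w=[0.1810, 0.1810, 0.1810, 0.1810, 0.0521, 0.0521, 0.0521, 0.0296, 0.0296, 0.0296, 0.0133, 0.0133, 0.0033, 0.0010]  mean=0.7206  Neff=7.0346  idx=[0, 0, 1, 1, 1, 2, 2, 3, 3, 3, 5, 6, 8, 12]

post_mean = 0.7206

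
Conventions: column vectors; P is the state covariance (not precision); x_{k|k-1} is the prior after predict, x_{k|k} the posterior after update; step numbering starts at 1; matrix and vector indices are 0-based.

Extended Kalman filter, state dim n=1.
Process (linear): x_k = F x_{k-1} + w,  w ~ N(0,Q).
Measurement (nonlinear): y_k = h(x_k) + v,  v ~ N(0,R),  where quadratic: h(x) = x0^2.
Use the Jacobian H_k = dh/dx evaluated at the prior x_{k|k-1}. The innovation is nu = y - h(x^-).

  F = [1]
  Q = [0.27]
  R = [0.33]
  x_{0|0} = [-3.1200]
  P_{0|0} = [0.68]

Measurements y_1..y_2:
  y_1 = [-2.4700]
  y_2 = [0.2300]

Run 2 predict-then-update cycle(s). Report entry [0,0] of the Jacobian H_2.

step 1: x^-=[-3.1200]  P^-=[0.9500]  H_jac=[-6.2400]  S=[37.3207]  K=[-0.1588]  nu=[-12.2044]  x^+=[-1.1815]  P^+=[0.0084]
step 2: x^-=[-1.1815]  P^-=[0.2784]  H_jac=[-2.3629]  S=[1.8844]  K=[-0.3491]  nu=[-1.1658]  x^+=[-0.7745]  P^+=[0.0488]

H_jac[0,0] = -2.3629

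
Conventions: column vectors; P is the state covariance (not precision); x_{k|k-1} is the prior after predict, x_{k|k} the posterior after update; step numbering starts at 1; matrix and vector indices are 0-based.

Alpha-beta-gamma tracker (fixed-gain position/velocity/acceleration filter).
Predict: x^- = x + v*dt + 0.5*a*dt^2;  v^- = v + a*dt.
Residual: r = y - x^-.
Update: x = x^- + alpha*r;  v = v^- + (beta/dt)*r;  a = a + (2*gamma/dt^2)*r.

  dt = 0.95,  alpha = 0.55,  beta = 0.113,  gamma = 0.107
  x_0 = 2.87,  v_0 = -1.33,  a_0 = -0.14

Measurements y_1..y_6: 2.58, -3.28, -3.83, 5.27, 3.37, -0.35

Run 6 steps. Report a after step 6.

a_post = 2.1974

step 1: x_pred=1.5433  r=1.0367  x^+=2.1135  v^+=-1.3397  a^+=0.1058
step 2: x_pred=0.8885  r=-4.1685  x^+=-1.4042  v^+=-1.7350  a^+=-0.8826
step 3: x_pred=-3.4507  r=-0.3793  x^+=-3.6593  v^+=-2.6186  a^+=-0.9726
step 4: x_pred=-6.5859  r=11.8559  x^+=-0.0651  v^+=-2.1323  a^+=1.8387
step 5: x_pred=-1.2611  r=4.6311  x^+=1.2860  v^+=0.1653  a^+=2.9368
step 6: x_pred=2.7682  r=-3.1182  x^+=1.0532  v^+=2.5844  a^+=2.1974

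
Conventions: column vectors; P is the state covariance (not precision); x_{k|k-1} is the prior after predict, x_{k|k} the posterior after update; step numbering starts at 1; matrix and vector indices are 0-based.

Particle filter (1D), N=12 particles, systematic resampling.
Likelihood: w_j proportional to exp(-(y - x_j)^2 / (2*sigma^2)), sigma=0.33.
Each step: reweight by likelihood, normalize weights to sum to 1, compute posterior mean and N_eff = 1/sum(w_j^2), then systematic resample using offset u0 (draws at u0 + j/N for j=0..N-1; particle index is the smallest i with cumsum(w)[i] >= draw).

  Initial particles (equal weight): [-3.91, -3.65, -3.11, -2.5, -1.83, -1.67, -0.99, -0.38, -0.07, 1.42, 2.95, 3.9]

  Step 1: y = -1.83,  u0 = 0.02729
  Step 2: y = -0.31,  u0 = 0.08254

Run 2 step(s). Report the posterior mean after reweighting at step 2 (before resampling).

step 1: w=[0.0000, 0.0000, 0.0003, 0.0619, 0.4863, 0.4324, 0.0191, 0.0000, 0.0000, 0.0000, 0.0000, 0.0000]  mean=-1.7866  Neff=2.3382  idx=[3, 4, 4, 4, 4, 4, 4, 5, 5, 5, 5, 5]
step 2: w=[0.0000, 0.0211, 0.0211, 0.0211, 0.0211, 0.0211, 0.0211, 0.1747, 0.1747, 0.1747, 0.1747, 0.1747]  mean=-1.6902  Neff=6.4389  idx=[4, 7, 7, 8, 8, 9, 9, 10, 10, 11, 11, 11]

post_mean = -1.6902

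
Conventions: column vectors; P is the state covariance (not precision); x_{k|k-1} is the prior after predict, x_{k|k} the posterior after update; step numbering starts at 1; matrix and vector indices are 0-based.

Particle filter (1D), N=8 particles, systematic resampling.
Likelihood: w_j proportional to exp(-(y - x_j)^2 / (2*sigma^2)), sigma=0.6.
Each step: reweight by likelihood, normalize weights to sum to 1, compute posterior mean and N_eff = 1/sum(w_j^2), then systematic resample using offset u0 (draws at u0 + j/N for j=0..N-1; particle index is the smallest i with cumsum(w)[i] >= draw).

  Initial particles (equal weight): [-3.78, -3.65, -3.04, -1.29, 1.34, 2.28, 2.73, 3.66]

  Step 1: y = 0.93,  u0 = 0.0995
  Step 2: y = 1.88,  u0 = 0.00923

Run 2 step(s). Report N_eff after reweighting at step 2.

N_eff = 7.9666

step 1: w=[0.0000, 0.0000, 0.0000, 0.0012, 0.8961, 0.0900, 0.0126, 0.0000]  mean=1.4390  Neff=1.2325  idx=[4, 4, 4, 4, 4, 4, 4, 5]
step 2: w=[0.1219, 0.1219, 0.1219, 0.1219, 0.1219, 0.1219, 0.1219, 0.1464]  mean=1.4776  Neff=7.9666  idx=[0, 1, 2, 3, 4, 5, 6, 7]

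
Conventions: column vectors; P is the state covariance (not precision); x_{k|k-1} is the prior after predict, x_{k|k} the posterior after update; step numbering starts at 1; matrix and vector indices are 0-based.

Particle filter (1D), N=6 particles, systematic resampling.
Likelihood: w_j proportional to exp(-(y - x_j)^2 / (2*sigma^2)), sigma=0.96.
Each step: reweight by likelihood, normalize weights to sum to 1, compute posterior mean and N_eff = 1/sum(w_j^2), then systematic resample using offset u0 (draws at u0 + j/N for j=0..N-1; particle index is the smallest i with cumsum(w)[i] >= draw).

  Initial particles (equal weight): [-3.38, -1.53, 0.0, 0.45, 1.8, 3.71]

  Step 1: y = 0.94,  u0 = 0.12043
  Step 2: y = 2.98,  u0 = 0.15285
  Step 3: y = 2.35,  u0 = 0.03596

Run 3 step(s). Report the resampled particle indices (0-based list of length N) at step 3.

step 1: w=[0.0000, 0.0165, 0.2791, 0.3957, 0.3018, 0.0070]  mean=0.7220  Neff=3.0692  idx=[2, 2, 3, 3, 4, 4]
step 2: w=[0.0079, 0.0079, 0.0305, 0.0305, 0.4616, 0.4616]  mean=1.6891  Neff=2.3360  idx=[4, 4, 4, 5, 5, 5]
step 3: w=[0.1667, 0.1667, 0.1667, 0.1667, 0.1667, 0.1667]  mean=1.8000  Neff=6.0000  idx=[0, 1, 2, 3, 4, 5]

resampled_idx = [0, 1, 2, 3, 4, 5]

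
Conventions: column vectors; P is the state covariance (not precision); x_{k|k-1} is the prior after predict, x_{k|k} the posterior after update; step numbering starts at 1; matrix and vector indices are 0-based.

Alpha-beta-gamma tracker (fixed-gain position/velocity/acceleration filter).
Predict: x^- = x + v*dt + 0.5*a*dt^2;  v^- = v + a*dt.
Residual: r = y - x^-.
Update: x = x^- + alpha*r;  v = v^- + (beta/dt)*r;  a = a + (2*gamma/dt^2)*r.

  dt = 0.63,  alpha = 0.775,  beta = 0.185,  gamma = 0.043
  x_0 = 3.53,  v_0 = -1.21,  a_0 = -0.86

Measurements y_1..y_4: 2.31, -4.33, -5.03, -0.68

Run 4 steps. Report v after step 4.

v_post = -3.8000

step 1: x_pred=2.5970  r=-0.2870  x^+=2.3746  v^+=-1.8361  a^+=-0.9222
step 2: x_pred=1.0348  r=-5.3648  x^+=-3.1229  v^+=-3.9925  a^+=-2.0846
step 3: x_pred=-6.0519  r=1.0219  x^+=-5.2599  v^+=-5.0057  a^+=-1.8632
step 4: x_pred=-8.7833  r=8.1033  x^+=-2.5032  v^+=-3.8000  a^+=-0.1074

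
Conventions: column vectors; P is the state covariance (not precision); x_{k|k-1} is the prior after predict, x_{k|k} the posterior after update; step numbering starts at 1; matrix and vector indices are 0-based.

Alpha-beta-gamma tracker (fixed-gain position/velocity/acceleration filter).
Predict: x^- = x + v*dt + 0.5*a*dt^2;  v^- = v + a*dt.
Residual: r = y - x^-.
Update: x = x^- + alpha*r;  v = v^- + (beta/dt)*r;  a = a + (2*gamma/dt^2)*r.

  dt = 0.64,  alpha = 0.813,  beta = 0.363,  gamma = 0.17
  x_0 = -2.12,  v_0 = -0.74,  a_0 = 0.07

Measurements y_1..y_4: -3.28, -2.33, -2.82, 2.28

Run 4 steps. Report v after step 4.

v_post = 3.3186

step 1: x_pred=-2.5793  r=-0.7007  x^+=-3.1490  v^+=-1.0926  a^+=-0.5117
step 2: x_pred=-3.9530  r=1.6230  x^+=-2.6335  v^+=-0.4995  a^+=0.8356
step 3: x_pred=-2.7821  r=-0.0379  x^+=-2.8129  v^+=0.0137  a^+=0.8041
step 4: x_pred=-2.6394  r=4.9194  x^+=1.3601  v^+=3.3186  a^+=4.8876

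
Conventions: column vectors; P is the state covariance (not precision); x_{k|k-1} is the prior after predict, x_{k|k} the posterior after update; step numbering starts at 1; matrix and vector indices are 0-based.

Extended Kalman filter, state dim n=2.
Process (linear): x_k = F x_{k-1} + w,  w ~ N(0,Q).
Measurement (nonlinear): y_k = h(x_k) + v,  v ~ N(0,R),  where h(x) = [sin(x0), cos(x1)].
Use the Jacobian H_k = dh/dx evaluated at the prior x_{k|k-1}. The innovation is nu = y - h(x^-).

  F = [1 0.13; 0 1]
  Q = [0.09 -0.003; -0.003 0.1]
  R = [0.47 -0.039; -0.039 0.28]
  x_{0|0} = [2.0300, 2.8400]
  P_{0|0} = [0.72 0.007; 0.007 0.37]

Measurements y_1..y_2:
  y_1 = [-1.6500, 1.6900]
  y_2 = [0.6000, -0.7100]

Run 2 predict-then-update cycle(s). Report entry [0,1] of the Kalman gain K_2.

K[0,1] = -0.0761

step 1: x^-=[2.3992, 2.8400]  P^-=[0.8181 0.0521; 0.0521 0.4700]  H_jac=[-0.7369 0.0000; 0.0000 -0.2970]  S=[0.9142 -0.0276; -0.0276 0.3215]  K=[-0.6626 -0.1050; -0.0552 -0.4390]  nu=[-2.3261, 2.6449]  x^+=[3.6626, 1.8073]  P^+=[0.4171 0.0120; 0.0120 0.4066]
step 2: x^-=[3.8975, 1.8073]  P^-=[0.5170 0.0619; 0.0619 0.5066]  H_jac=[-0.7276 0.0000; 0.0000 -0.9722]  S=[0.7437 0.0048; 0.0048 0.7588]  K=[-0.5054 -0.0761; -0.0564 -0.6487]  nu=[1.2860, -0.4757]  x^+=[3.2839, 2.0434]  P^+=[0.3224 0.0016; 0.0016 0.1846]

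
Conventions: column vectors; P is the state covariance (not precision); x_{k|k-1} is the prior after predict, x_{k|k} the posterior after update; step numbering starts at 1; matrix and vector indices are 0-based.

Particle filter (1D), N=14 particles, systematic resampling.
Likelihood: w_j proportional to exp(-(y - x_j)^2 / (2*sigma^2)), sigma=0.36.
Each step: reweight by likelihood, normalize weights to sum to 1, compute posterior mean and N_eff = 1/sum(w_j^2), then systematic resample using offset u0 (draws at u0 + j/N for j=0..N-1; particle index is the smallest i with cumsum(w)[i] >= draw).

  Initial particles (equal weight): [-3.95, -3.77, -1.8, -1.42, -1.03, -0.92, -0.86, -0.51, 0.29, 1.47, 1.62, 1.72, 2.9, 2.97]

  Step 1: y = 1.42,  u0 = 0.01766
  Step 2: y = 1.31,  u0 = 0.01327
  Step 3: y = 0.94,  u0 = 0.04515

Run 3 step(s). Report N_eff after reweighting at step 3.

N_eff = 11.9011

step 1: w=[0.0000, 0.0000, 0.0000, 0.0000, 0.0000, 0.0000, 0.0000, 0.0000, 0.0028, 0.3866, 0.3346, 0.2759, 0.0001, 0.0000]  mean=1.5860  Neff=2.9628  idx=[9, 9, 9, 9, 9, 9, 10, 10, 10, 10, 11, 11, 11, 11]
step 2: w=[0.0881, 0.0881, 0.0881, 0.0881, 0.0881, 0.0881, 0.0671, 0.0671, 0.0671, 0.0671, 0.0508, 0.0508, 0.0508, 0.0508]  mean=1.5611  Neff=13.3578  idx=[0, 0, 1, 2, 3, 4, 5, 5, 6, 7, 8, 10, 11, 12]
step 3: w=[0.0967, 0.0967, 0.0967, 0.0967, 0.0967, 0.0967, 0.0967, 0.0967, 0.0480, 0.0480, 0.0480, 0.0273, 0.0273, 0.0273]  mean=1.5121  Neff=11.9011  idx=[0, 1, 1, 2, 3, 4, 4, 5, 6, 7, 7, 9, 10, 13]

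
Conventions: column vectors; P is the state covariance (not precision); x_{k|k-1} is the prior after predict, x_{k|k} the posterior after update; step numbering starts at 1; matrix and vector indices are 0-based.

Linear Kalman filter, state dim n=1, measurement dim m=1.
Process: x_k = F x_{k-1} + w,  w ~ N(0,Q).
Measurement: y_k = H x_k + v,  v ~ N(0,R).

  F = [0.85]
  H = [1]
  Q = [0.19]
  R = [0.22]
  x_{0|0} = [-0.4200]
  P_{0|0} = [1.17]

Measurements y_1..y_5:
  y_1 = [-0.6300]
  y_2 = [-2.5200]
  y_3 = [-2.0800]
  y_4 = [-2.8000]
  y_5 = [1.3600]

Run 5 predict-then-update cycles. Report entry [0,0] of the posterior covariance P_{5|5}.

step 1: x^-=[-0.3570]  P^-=[1.0353]  S=[1.2553]  K=[0.8247]  nu=[-0.2730]  x^+=[-0.5822]  P^+=[0.1814]
step 2: x^-=[-0.4948]  P^-=[0.3211]  S=[0.5411]  K=[0.5934]  nu=[-2.0252]  x^+=[-1.6966]  P^+=[0.1306]
step 3: x^-=[-1.4421]  P^-=[0.2843]  S=[0.5043]  K=[0.5638]  nu=[-0.6379]  x^+=[-1.8017]  P^+=[0.1240]
step 4: x^-=[-1.5315]  P^-=[0.2796]  S=[0.4996]  K=[0.5597]  nu=[-1.2685]  x^+=[-2.2414]  P^+=[0.1231]
step 5: x^-=[-1.9052]  P^-=[0.2790]  S=[0.4990]  K=[0.5591]  nu=[3.2652]  x^+=[-0.0797]  P^+=[0.1230]

P_post[0,0] = 0.1230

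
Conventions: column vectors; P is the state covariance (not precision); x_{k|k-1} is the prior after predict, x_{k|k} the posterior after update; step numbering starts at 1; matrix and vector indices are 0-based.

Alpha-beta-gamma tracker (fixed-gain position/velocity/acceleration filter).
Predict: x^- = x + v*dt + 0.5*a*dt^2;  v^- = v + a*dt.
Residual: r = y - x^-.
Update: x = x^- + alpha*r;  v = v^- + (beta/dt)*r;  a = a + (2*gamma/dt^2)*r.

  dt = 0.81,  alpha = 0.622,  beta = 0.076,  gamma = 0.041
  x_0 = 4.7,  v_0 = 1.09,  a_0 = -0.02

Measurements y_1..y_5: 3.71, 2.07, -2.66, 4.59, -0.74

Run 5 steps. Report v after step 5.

v_post = -1.8978

step 1: x_pred=5.5763  r=-1.8663  x^+=4.4155  v^+=0.8987  a^+=-0.2533
step 2: x_pred=5.0603  r=-2.9903  x^+=3.2003  v^+=0.4130  a^+=-0.6270
step 3: x_pred=3.3292  r=-5.9892  x^+=-0.3961  v^+=-0.6568  a^+=-1.3755
step 4: x_pred=-1.3794  r=5.9694  x^+=2.3336  v^+=-1.2109  a^+=-0.6295
step 5: x_pred=1.1462  r=-1.8862  x^+=-0.0270  v^+=-1.8978  a^+=-0.8652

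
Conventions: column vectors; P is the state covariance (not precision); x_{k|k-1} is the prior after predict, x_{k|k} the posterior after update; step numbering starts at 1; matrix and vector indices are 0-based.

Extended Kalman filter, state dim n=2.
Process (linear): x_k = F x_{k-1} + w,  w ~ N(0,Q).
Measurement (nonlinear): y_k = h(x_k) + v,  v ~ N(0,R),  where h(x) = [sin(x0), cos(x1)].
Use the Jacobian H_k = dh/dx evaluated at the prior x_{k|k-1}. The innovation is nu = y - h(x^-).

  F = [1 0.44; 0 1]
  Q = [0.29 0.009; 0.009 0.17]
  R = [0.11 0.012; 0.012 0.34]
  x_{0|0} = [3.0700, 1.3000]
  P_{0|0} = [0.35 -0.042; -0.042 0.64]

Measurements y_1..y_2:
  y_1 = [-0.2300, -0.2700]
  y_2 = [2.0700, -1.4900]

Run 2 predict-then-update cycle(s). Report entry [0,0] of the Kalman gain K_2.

K[0,0] = -1.0094

step 1: x^-=[3.6420, 1.3000]  P^-=[0.7269 0.2486; 0.2486 0.8100]  H_jac=[-0.8774 0.0000; 0.0000 -0.9636]  S=[0.6696 0.2222; 0.2222 1.0920]  K=[-0.9434 -0.0274; -0.0950 -0.6954]  nu=[0.2498, -0.5375]  x^+=[3.4211, 1.6500]  P^+=[0.1187 0.0214; 0.0214 0.2466]
step 2: x^-=[4.1471, 1.6500]  P^-=[0.4752 0.1389; 0.1389 0.4166]  H_jac=[-0.5357 0.0000; 0.0000 -0.9969]  S=[0.2464 0.0862; 0.0862 0.7539]  K=[-1.0094 -0.0683; -0.1139 -0.5377]  nu=[2.9144, -1.4109]  x^+=[1.3016, 2.0767]  P^+=[0.2088 0.0354; 0.0354 0.1848]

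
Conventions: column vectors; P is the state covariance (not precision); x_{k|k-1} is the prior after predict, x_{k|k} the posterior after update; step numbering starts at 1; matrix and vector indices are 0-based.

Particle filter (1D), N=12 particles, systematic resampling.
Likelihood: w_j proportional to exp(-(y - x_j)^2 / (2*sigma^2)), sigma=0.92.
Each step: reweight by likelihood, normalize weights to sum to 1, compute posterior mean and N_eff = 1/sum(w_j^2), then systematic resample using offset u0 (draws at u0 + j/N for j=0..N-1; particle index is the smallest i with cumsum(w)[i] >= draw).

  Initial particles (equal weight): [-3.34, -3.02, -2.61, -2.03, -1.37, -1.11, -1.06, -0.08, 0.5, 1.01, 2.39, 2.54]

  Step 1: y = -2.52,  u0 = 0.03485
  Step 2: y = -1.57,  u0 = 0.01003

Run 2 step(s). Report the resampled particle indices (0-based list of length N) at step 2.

step 1: w=[0.1499, 0.1924, 0.2220, 0.1935, 0.1021, 0.0689, 0.0633, 0.0066, 0.0010, 0.0001, 0.0000, 0.0000]  mean=-2.3375  Neff=6.0435  idx=[0, 0, 1, 1, 2, 2, 2, 3, 3, 4, 5, 6]
step 2: w=[0.0226, 0.0226, 0.0415, 0.0415, 0.0759, 0.0759, 0.0759, 0.1268, 0.1268, 0.1404, 0.1268, 0.1233]  mean=-1.9745  Neff=9.5321  idx=[0, 3, 4, 5, 6, 7, 8, 8, 9, 10, 10, 11]

resampled_idx = [0, 3, 4, 5, 6, 7, 8, 8, 9, 10, 10, 11]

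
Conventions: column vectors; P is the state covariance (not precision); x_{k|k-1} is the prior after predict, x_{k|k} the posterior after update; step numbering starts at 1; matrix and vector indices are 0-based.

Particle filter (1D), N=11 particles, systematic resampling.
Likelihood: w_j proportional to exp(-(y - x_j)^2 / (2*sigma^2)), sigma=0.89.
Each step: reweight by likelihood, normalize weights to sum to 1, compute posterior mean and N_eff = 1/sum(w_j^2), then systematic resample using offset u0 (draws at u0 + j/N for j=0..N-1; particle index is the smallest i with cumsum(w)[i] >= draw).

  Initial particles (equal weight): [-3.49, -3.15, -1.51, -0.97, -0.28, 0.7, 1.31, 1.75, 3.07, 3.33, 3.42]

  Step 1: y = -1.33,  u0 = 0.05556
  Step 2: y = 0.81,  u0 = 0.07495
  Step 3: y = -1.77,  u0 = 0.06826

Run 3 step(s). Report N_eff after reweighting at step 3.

N_eff = 8.6614

step 1: w=[0.0197, 0.0464, 0.3676, 0.3458, 0.1871, 0.0278, 0.0046, 0.0009, 0.0000, 0.0000, 0.0000]  mean=-1.1307  Neff=3.4123  idx=[1, 2, 2, 2, 2, 3, 3, 3, 4, 4, 4]
step 2: w=[0.0000, 0.0171, 0.0171, 0.0171, 0.0171, 0.0692, 0.0692, 0.0692, 0.2414, 0.2414, 0.2414]  mean=-0.5073  Neff=5.2547  idx=[5, 6, 7, 8, 8, 9, 9, 9, 10, 10, 10]
step 3: w=[0.1680, 0.1680, 0.1680, 0.0620, 0.0620, 0.0620, 0.0620, 0.0620, 0.0620, 0.0620, 0.0620]  mean=-0.6279  Neff=8.6614  idx=[0, 0, 1, 2, 2, 3, 4, 6, 7, 9, 10]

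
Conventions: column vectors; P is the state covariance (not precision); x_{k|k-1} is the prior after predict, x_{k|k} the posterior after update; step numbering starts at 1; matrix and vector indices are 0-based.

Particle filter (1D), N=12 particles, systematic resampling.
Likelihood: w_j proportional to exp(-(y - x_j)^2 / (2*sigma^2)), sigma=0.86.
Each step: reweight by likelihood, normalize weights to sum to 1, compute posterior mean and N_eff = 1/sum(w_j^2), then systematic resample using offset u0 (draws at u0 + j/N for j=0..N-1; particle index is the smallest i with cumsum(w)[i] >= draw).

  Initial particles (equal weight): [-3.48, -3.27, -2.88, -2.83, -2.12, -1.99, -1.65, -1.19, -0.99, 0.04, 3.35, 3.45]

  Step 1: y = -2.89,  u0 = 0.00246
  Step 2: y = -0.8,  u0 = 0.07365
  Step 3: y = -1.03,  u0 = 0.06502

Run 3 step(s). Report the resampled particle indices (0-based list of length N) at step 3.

resampled_idx = [1, 2, 4, 5, 6, 7, 8, 8, 9, 10, 11, 11]

step 1: w=[0.1430, 0.1641, 0.1809, 0.1804, 0.1211, 0.1046, 0.0640, 0.0256, 0.0158, 0.0005, 0.0000, 0.0000]  mean=-2.6822  Neff=6.9811  idx=[0, 0, 1, 1, 2, 2, 3, 3, 4, 4, 5, 6]
step 2: w=[0.0041, 0.0041, 0.0085, 0.0085, 0.0284, 0.0284, 0.0326, 0.0326, 0.1628, 0.1628, 0.2029, 0.3243]  mean=-2.0615  Neff=4.9201  idx=[5, 8, 8, 9, 9, 10, 10, 10, 11, 11, 11, 11]
step 3: w=[0.0150, 0.0680, 0.0680, 0.0680, 0.0680, 0.0815, 0.0815, 0.0815, 0.1171, 0.1171, 0.1171, 0.1171]  mean=-1.8795  Neff=10.6934  idx=[1, 2, 4, 5, 6, 7, 8, 8, 9, 10, 11, 11]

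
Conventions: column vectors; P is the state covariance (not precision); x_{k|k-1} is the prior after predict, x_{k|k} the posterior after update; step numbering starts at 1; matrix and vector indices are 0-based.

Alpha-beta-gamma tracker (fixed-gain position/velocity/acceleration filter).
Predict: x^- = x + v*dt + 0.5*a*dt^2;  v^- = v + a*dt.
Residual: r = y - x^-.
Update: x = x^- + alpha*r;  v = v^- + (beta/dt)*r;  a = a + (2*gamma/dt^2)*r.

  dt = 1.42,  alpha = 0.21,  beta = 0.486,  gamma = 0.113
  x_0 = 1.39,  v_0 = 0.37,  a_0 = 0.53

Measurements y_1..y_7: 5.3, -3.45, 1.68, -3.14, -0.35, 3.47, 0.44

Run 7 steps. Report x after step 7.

step 1: x_pred=2.4497  r=2.8503  x^+=3.0483  v^+=2.0981  a^+=0.8495
step 2: x_pred=6.8840  r=-10.3340  x^+=4.7139  v^+=-0.2325  a^+=-0.3088
step 3: x_pred=4.0724  r=-2.3924  x^+=3.5700  v^+=-1.4898  a^+=-0.5769
step 4: x_pred=0.8728  r=-4.0128  x^+=0.0301  v^+=-3.6824  a^+=-1.0267
step 5: x_pred=-6.2341  r=5.8841  x^+=-4.9984  v^+=-3.1265  a^+=-0.3672
step 6: x_pred=-9.8083  r=13.2783  x^+=-7.0198  v^+=0.8966  a^+=1.1210
step 7: x_pred=-4.6164  r=5.0564  x^+=-3.5546  v^+=4.2191  a^+=1.6878

x_post = -3.5546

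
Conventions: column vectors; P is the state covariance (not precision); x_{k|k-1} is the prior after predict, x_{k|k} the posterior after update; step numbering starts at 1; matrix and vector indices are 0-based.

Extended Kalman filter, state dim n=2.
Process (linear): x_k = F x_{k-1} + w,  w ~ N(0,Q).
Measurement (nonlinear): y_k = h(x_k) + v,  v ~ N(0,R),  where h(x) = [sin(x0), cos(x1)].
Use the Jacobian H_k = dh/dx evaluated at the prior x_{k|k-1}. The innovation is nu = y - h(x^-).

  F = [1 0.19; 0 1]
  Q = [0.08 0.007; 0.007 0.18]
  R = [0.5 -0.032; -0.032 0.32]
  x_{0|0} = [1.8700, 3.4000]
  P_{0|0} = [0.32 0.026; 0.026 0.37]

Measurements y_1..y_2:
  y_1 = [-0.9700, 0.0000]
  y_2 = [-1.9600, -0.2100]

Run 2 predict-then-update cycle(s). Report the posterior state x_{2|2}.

step 1: x^-=[2.5160, 3.4000]  P^-=[0.4232 0.1033; 0.1033 0.5500]  H_jac=[-0.8106 0.0000; 0.0000 0.2555]  S=[0.7781 -0.0534; -0.0534 0.3559]  K=[-0.4404 0.0081; -0.0814 0.3827]  nu=[-1.5556, 0.9668]  x^+=[3.2088, 3.8965]  P^+=[0.2719 0.0653; 0.0653 0.4894]
step 2: x^-=[3.9492, 3.8965]  P^-=[0.3944 0.1653; 0.1653 0.6694]  H_jac=[-0.6912 0.0000; 0.0000 0.6852]  S=[0.6885 -0.1103; -0.1103 0.6343]  K=[-0.3779 0.1128; -0.0515 0.7142]  nu=[-1.2374, 0.5183]  x^+=[4.4753, 4.3305]  P^+=[0.2786 0.0703; 0.0703 0.3359]

x_post = [4.4753, 4.3305]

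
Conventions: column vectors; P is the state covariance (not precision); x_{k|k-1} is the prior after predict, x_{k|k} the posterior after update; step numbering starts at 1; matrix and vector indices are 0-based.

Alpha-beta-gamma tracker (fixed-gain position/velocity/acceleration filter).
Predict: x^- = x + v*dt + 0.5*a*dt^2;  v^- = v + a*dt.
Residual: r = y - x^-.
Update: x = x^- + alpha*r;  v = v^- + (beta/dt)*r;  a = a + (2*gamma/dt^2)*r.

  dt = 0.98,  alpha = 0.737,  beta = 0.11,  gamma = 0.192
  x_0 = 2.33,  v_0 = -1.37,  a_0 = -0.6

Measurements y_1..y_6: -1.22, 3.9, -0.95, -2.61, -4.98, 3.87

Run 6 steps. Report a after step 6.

step 1: x_pred=0.6993  r=-1.9193  x^+=-0.7152  v^+=-2.1734  a^+=-1.3674
step 2: x_pred=-3.5018  r=7.4018  x^+=1.9533  v^+=-2.6827  a^+=1.5921
step 3: x_pred=0.0888  r=-1.0388  x^+=-0.6768  v^+=-1.2390  a^+=1.1767
step 4: x_pred=-1.3259  r=-1.2841  x^+=-2.2723  v^+=-0.2299  a^+=0.6633
step 5: x_pred=-2.1791  r=-2.8009  x^+=-4.2434  v^+=0.1057  a^+=-0.4566
step 6: x_pred=-4.3590  r=8.2290  x^+=1.7058  v^+=0.5820  a^+=2.8337

a_post = 2.8337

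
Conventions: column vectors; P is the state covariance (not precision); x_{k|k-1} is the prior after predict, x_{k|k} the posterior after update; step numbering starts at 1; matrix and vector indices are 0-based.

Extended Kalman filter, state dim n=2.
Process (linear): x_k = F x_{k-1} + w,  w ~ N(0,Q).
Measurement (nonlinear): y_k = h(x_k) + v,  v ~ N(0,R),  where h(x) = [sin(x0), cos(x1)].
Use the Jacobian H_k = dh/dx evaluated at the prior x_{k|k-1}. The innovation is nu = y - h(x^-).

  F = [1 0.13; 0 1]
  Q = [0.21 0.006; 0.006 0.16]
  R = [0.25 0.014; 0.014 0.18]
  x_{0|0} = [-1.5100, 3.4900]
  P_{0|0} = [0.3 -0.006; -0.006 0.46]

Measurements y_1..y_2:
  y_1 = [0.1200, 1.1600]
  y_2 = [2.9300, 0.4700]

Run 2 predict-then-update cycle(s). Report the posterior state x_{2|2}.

step 1: x^-=[-1.0563, 3.4900]  P^-=[0.5162 0.0598; 0.0598 0.6200]  H_jac=[0.4921 0.0000; 0.0000 0.3414]  S=[0.3750 0.0240; 0.0240 0.2523]  K=[0.6763 0.0165; 0.0248 0.8367]  nu=[0.9905, 2.0999]  x^+=[-0.3518, 5.2716]  P^+=[0.3441 0.0364; 0.0364 0.4422]
step 2: x^-=[0.3335, 5.2716]  P^-=[0.5710 0.0999; 0.0999 0.6022]  H_jac=[0.9449 0.0000; 0.0000 0.8477]  S=[0.7598 0.0940; 0.0940 0.6127]  K=[0.7064 0.0298; 0.0216 0.8298]  nu=[2.6026, -0.0605]  x^+=[2.1702, 5.2775]  P^+=[0.1873 0.0180; 0.0180 0.1766]

x_post = [2.1702, 5.2775]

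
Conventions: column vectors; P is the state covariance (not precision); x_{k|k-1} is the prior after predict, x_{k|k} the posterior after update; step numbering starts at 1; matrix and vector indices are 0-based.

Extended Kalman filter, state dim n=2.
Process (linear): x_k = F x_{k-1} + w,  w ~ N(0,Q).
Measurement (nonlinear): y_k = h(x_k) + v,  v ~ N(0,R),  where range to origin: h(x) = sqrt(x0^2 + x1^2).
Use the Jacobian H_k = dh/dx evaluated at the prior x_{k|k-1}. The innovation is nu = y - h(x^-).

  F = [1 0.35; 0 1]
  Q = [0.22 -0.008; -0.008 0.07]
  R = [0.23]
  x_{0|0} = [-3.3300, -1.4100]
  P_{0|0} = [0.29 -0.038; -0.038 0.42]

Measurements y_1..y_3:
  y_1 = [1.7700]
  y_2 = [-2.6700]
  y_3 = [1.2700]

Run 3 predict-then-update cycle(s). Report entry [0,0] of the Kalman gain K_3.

step 1: x^-=[-3.8235, -1.4100]  P^-=[0.5349 0.1010; 0.1010 0.4900]  H_jac=[-0.9382 -0.3460]  S=[0.8251]  K=[-0.6506; -0.3203]  nu=[-2.3052]  x^+=[-2.3238, -0.6715]  P^+=[0.1856 -0.0709; -0.0709 0.4053]
step 2: x^-=[-2.5588, -0.6715]  P^-=[0.4056 0.0629; 0.0629 0.4753]  H_jac=[-0.9672 -0.2538]  S=[0.6710]  K=[-0.6085; -0.2705]  nu=[-5.3155]  x^+=[0.6757, 0.7664]  P^+=[0.1572 -0.0475; -0.0475 0.4262]
step 3: x^-=[0.9439, 0.7664]  P^-=[0.3961 0.0936; 0.0936 0.4962]  H_jac=[0.7763 0.6303]  S=[0.7575]  K=[0.4839; 0.5089]  nu=[0.0542]  x^+=[0.9701, 0.7939]  P^+=[0.2188 -0.0929; -0.0929 0.3001]

K[0,0] = 0.4839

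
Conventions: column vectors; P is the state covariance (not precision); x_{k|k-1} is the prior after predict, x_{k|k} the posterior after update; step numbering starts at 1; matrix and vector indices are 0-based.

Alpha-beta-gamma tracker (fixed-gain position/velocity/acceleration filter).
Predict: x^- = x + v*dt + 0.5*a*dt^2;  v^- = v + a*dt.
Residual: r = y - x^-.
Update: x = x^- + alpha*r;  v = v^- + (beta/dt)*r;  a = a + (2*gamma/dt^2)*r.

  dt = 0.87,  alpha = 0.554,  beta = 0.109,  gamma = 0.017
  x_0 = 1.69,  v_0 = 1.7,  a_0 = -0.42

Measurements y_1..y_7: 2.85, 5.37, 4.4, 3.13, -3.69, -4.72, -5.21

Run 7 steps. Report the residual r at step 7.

step 1: x_pred=3.0101  r=-0.1601  x^+=2.9214  v^+=1.3145  a^+=-0.4272
step 2: x_pred=3.9034  r=1.4666  x^+=4.7159  v^+=1.1266  a^+=-0.3613
step 3: x_pred=5.5593  r=-1.1593  x^+=4.9171  v^+=0.6671  a^+=-0.4134
step 4: x_pred=5.3410  r=-2.2110  x^+=4.1161  v^+=0.0304  a^+=-0.5127
step 5: x_pred=3.9485  r=-7.6385  x^+=-0.2832  v^+=-1.3727  a^+=-0.8558
step 6: x_pred=-1.8013  r=-2.9187  x^+=-3.4183  v^+=-2.4829  a^+=-0.9869
step 7: x_pred=-5.9519  r=0.7419  x^+=-5.5409  v^+=-3.2486  a^+=-0.9536

resid = 0.7419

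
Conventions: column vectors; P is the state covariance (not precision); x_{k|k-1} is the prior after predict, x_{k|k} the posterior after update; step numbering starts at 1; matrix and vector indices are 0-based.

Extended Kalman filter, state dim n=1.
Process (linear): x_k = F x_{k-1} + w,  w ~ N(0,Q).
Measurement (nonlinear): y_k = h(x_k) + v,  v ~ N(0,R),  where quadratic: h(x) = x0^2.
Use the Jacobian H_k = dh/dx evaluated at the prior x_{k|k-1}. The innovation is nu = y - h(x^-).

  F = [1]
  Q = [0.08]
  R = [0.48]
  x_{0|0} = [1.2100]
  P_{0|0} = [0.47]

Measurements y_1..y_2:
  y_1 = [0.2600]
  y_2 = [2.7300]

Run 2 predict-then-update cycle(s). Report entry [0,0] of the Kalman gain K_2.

step 1: x^-=[1.2100]  P^-=[0.5500]  H_jac=[2.4200]  S=[3.7010]  K=[0.3596]  nu=[-1.2041]  x^+=[0.7770]  P^+=[0.0713]
step 2: x^-=[0.7770]  P^-=[0.1513]  H_jac=[1.5539]  S=[0.8454]  K=[0.2782]  nu=[2.1263]  x^+=[1.3684]  P^+=[0.0859]

K[0,0] = 0.2782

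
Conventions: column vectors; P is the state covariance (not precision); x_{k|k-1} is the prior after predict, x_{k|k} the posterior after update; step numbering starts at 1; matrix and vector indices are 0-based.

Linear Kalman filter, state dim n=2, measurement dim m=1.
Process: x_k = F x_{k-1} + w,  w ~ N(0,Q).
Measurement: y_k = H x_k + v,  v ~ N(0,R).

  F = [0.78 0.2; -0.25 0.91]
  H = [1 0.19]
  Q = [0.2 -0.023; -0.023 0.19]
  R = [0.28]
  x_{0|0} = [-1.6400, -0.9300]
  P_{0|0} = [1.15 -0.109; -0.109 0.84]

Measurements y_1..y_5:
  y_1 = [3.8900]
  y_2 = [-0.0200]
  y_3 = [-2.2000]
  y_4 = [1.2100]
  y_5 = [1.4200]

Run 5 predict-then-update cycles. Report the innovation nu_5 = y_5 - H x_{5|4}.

innov = [1.6262]

step 1: x^-=[-1.4652, -0.4363]  P^-=[0.8993 -0.1663; -0.1663 1.0071]  S=[1.1524]  K=[0.7529; 0.0217]  nu=[5.4381]  x^+=[2.6292, -0.3181]  P^+=[0.2460 -0.1852; -0.1852 1.0065]
step 2: x^-=[1.9871, -0.9467]  P^-=[0.3322 -0.0099; -0.0099 1.1231]  S=[0.6489]  K=[0.5089; 0.3135]  nu=[-1.8272]  x^+=[1.0572, -1.5196]  P^+=[0.1641 -0.1135; -0.1135 1.0593]
step 3: x^-=[0.5207, -1.6471]  P^-=[0.3068 0.0629; 0.0629 1.1291]  S=[0.6515]  K=[0.4893; 0.4259]  nu=[-2.4077]  x^+=[-0.6574, -2.6726]  P^+=[0.1508 -0.0728; -0.0728 1.0110]
step 4: x^-=[-1.0473, -2.2677]  P^-=[0.3095 0.0835; 0.0835 1.0697]  S=[0.6598]  K=[0.4931; 0.4346]  nu=[2.6881]  x^+=[0.2782, -1.0994]  P^+=[0.1491 -0.0579; -0.0579 0.9451]
step 5: x^-=[-0.0029, -1.0700]  P^-=[0.3104 0.0818; 0.0818 1.0083]  S=[0.6579]  K=[0.4955; 0.4155]  nu=[1.6262]  x^+=[0.8028, -0.3944]  P^+=[0.1489 -0.0537; -0.0537 0.8947]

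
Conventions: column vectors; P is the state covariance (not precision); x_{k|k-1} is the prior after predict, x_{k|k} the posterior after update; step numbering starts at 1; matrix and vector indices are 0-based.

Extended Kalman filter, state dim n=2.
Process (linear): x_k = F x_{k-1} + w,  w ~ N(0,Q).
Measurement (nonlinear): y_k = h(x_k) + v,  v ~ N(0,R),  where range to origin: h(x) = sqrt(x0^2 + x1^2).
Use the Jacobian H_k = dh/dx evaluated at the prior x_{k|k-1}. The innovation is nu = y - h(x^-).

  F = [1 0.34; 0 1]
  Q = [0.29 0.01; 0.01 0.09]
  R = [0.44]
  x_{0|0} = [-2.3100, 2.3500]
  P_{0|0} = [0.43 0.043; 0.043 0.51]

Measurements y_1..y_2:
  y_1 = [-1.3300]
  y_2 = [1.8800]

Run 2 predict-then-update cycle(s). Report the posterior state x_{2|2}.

step 1: x^-=[-1.5110, 2.3500]  P^-=[0.8082 0.2264; 0.2264 0.6000]  H_jac=[-0.5408 0.8411]  S=[0.8949]  K=[-0.2756; 0.4271]  nu=[-4.1239]  x^+=[-0.3743, 0.5886]  P^+=[0.7402 0.3318; 0.3318 0.4367]
step 2: x^-=[-0.1742, 0.5886]  P^-=[1.3063 0.4902; 0.4902 0.5267]  H_jac=[-0.2838 0.9589]  S=[0.7627]  K=[0.1303; 0.4798]  nu=[1.2661]  x^+=[-0.0093, 1.1961]  P^+=[1.2933 0.4426; 0.4426 0.3512]

x_post = [-0.0093, 1.1961]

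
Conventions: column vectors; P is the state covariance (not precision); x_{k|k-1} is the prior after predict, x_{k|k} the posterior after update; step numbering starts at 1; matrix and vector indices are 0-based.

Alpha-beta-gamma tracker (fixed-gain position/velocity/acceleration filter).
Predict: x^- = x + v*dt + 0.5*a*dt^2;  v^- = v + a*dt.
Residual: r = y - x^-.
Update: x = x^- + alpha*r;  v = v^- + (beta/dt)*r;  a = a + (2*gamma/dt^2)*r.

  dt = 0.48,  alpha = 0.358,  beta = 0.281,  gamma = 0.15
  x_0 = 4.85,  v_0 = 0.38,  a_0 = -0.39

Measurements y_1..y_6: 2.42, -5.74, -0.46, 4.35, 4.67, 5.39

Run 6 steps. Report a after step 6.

a_post = 31.2373

step 1: x_pred=4.9875  r=-2.5675  x^+=4.0683  v^+=-1.3102  a^+=-3.7331
step 2: x_pred=3.0094  r=-8.7494  x^+=-0.1229  v^+=-8.2241  a^+=-15.1254
step 3: x_pred=-5.8129  r=5.3529  x^+=-3.8966  v^+=-12.3506  a^+=-8.1555
step 4: x_pred=-10.7644  r=15.1144  x^+=-5.3535  v^+=-7.4170  a^+=11.5248
step 5: x_pred=-7.5860  r=12.2560  x^+=-3.1983  v^+=5.2897  a^+=27.4831
step 6: x_pred=2.5068  r=2.8832  x^+=3.5390  v^+=20.1695  a^+=31.2373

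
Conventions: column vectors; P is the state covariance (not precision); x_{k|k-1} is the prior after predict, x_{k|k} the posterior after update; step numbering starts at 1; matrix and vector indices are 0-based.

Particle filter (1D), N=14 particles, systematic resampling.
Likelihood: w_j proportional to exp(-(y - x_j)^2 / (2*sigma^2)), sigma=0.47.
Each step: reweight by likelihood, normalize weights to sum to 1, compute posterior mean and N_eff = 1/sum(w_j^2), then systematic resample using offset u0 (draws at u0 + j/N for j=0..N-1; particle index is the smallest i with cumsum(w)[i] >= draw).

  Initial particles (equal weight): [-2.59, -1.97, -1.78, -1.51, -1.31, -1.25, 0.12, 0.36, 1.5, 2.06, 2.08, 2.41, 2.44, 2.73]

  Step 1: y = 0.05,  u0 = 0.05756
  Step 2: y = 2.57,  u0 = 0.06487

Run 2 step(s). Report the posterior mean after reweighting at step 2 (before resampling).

step 1: w=[0.0000, 0.0001, 0.0003, 0.0022, 0.0082, 0.0118, 0.5363, 0.4363, 0.0047, 0.0001, 0.0000, 0.0000, 0.0000, 0.0000]  mean=0.1991  Neff=2.0909  idx=[6, 6, 6, 6, 6, 6, 6, 6, 7, 7, 7, 7, 7, 7]
step 2: w=[0.0120, 0.0120, 0.0120, 0.0120, 0.0120, 0.0120, 0.0120, 0.0120, 0.1507, 0.1507, 0.1507, 0.1507, 0.1507, 0.1507]  mean=0.3370  Neff=7.2788  idx=[5, 8, 8, 9, 9, 10, 10, 11, 11, 12, 12, 13, 13, 13]

post_mean = 0.3370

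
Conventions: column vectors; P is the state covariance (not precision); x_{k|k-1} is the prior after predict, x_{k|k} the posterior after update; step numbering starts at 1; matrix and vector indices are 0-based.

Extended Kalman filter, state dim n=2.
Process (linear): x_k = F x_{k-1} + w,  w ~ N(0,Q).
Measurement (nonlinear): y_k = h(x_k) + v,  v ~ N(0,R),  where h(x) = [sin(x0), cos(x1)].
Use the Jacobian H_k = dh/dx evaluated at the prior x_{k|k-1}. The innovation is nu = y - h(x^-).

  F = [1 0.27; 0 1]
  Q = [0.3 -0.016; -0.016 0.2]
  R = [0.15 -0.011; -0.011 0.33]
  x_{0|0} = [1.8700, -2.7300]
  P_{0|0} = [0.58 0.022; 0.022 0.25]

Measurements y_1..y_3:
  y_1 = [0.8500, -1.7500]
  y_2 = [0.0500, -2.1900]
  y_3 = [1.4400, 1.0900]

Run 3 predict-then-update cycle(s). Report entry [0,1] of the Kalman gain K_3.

K[0,1] = 0.0196

step 1: x^-=[1.1329, -2.7300]  P^-=[0.9101 0.0735; 0.0735 0.4500]  H_jac=[0.4240 0.0000; 0.0000 0.4001]  S=[0.3136 0.0015; 0.0015 0.4020]  K=[1.2301 0.0686; 0.0973 0.4475]  nu=[-0.0556, -0.8335]  x^+=[1.0072, -3.1084]  P^+=[0.4334 0.0228; 0.0228 0.3664]
step 2: x^-=[0.1680, -3.1084]  P^-=[0.7724 0.1057; 0.1057 0.5664]  H_jac=[0.9859 0.0000; 0.0000 0.0332]  S=[0.9008 -0.0075; -0.0075 0.3306]  K=[0.8456 0.0299; 0.1162 0.0595]  nu=[-0.1172, -1.1906]  x^+=[0.0333, -3.1929]  P^+=[0.1283 0.0170; 0.0170 0.5532]
step 3: x^-=[-0.8288, -3.1929]  P^-=[0.4778 0.1504; 0.1504 0.7532]  H_jac=[0.6758 0.0000; 0.0000 -0.0513]  S=[0.3682 -0.0162; -0.0162 0.3320]  K=[0.8778 0.0196; 0.2714 -0.1031]  nu=[2.1771, 2.0887]  x^+=[1.1234, -2.8172]  P^+=[0.1945 0.0619; 0.0619 0.7216]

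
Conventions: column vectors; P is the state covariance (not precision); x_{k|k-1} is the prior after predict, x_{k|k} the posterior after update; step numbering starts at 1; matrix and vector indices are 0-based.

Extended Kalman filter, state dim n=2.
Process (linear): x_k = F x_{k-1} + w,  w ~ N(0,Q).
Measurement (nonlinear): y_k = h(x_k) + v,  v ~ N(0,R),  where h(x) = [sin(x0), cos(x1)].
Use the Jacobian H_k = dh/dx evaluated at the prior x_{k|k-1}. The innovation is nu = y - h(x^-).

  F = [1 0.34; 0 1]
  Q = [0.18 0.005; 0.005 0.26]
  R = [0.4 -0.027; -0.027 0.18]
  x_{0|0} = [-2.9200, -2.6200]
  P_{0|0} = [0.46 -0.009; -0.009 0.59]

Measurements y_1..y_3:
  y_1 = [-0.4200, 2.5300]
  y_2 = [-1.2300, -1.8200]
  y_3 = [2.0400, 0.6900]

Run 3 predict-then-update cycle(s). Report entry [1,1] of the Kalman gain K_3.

K[1,1] = -0.2664

step 1: x^-=[-3.8108, -2.6200]  P^-=[0.7021 0.1966; 0.1966 0.8500]  H_jac=[-0.7843 0.0000; 0.0000 0.4983]  S=[0.8319 -0.1038; -0.1038 0.3910]  K=[-0.6523 0.0773; -0.0519 1.0693]  nu=[-1.0404, 3.3970]  x^+=[-2.8695, 1.0665]  P^+=[0.3353 0.0633; 0.0633 0.3891]
step 2: x^-=[-2.5069, 1.0665]  P^-=[0.6033 0.2006; 0.2006 0.6491]  H_jac=[-0.8053 0.0000; 0.0000 -0.8755]  S=[0.7912 0.1144; 0.1144 0.6776]  K=[-0.5910 -0.1594; -0.0849 -0.8244]  nu=[-0.6371, -2.3032]  x^+=[-1.7633, 3.0194]  P^+=[0.2882 0.0145; 0.0145 0.1669]
step 3: x^-=[-0.7367, 3.0194]  P^-=[0.4974 0.0763; 0.0763 0.4269]  H_jac=[0.7407 0.0000; 0.0000 -0.1219]  S=[0.6729 -0.0339; -0.0339 0.1863]  K=[0.5500 0.0501; 0.0705 -0.2664]  nu=[2.7119, 1.6825]  x^+=[0.8392, 2.7624]  P^+=[0.2952 0.0478; 0.0478 0.4090]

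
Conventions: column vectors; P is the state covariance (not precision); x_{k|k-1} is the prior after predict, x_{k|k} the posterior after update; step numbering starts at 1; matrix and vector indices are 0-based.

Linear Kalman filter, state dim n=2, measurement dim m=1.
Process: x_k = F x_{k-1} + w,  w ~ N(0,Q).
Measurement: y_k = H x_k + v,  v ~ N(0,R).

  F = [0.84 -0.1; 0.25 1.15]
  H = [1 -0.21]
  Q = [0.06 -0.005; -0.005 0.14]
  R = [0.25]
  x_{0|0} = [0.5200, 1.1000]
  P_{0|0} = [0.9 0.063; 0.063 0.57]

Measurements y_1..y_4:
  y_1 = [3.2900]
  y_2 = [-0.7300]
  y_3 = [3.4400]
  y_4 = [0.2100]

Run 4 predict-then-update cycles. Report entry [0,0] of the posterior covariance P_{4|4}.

step 1: x^-=[0.3268, 1.3950]  P^-=[0.6902 0.1777; 0.1777 0.9863]  S=[0.9090]  K=[0.7182; -0.0323]  nu=[3.2561]  x^+=[2.6653, 1.2897]  P^+=[0.2213 0.1988; 0.1988 0.9853]
step 2: x^-=[2.1099, 2.1495]  P^-=[0.1926 0.1153; 0.1153 1.5713]  S=[0.4635]  K=[0.3633; -0.4632]  nu=[-2.3885]  x^+=[1.2421, 3.2560]  P^+=[0.1314 0.1933; 0.1933 1.4718]
step 3: x^-=[0.7178, 4.0549]  P^-=[0.1350 0.0352; 0.0352 2.2058]  S=[0.4675]  K=[0.2729; -0.9156]  nu=[3.5738]  x^+=[1.6931, 0.7827]  P^+=[0.1002 0.1520; 0.1520 1.8139]
step 4: x^-=[1.3440, 1.3234]  P^-=[0.1233 -0.0495; -0.0495 2.6326]  S=[0.5102]  K=[0.2620; -1.1807]  nu=[-0.8560]  x^+=[1.1197, 2.3341]  P^+=[0.0882 0.1083; 0.1083 1.9214]

P_post[0,0] = 0.0882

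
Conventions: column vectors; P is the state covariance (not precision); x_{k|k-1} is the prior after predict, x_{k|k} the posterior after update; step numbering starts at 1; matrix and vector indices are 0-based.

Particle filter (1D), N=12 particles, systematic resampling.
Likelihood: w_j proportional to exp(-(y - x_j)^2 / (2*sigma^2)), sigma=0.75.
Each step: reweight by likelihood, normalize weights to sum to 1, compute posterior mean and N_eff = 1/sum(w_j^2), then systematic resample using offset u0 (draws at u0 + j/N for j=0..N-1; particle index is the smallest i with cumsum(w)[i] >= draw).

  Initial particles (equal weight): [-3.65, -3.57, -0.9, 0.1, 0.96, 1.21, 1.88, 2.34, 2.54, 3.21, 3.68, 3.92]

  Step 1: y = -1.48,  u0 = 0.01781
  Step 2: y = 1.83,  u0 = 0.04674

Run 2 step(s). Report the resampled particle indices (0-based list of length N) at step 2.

step 1: w=[0.0170, 0.0231, 0.8306, 0.1218, 0.0056, 0.0018, 0.0000, 0.0000, 0.0000, 0.0000, 0.0000, 0.0000]  mean=-0.8722  Neff=1.4172  idx=[1, 2, 2, 2, 2, 2, 2, 2, 2, 2, 2, 3]
step 2: w=[0.0000, 0.0160, 0.0160, 0.0160, 0.0160, 0.0160, 0.0160, 0.0160, 0.0160, 0.0160, 0.0160, 0.8405]  mean=-0.0595  Neff=1.4105  idx=[3, 9, 11, 11, 11, 11, 11, 11, 11, 11, 11, 11]

resampled_idx = [3, 9, 11, 11, 11, 11, 11, 11, 11, 11, 11, 11]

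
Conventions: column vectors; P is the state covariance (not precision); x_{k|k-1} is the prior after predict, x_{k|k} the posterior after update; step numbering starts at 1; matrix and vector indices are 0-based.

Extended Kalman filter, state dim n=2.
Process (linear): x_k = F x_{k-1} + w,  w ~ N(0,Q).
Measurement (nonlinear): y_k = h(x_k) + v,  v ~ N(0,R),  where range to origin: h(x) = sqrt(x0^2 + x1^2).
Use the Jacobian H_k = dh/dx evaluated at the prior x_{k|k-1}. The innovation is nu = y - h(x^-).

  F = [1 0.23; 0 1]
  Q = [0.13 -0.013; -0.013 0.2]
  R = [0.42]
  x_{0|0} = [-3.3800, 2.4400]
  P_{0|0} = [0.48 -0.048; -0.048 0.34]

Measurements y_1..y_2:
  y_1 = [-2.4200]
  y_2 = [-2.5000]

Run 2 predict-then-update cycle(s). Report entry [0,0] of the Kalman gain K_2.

K[0,0] = 0.3199

step 1: x^-=[-2.8188, 2.4400]  P^-=[0.6059 0.0172; 0.0172 0.5400]  H_jac=[-0.7561 0.6545]  S=[0.9807]  K=[-0.4557; 0.3471]  nu=[-6.1482]  x^+=[-0.0172, 0.3058]  P^+=[0.4023 0.1723; 0.1723 0.4218]
step 2: x^-=[0.0531, 0.3058]  P^-=[0.6339 0.2563; 0.2563 0.6218]  H_jac=[0.1710 0.9853]  S=[1.1286]  K=[0.3199; 0.5817]  nu=[-2.8104]  x^+=[-0.8458, -1.3290]  P^+=[0.5184 0.0463; 0.0463 0.2399]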